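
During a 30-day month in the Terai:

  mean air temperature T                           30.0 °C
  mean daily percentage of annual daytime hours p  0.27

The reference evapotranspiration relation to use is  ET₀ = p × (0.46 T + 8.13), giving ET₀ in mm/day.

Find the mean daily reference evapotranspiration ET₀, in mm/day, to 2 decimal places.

5.92 mm/day

ET₀ = 0.27 × (0.46 × 30.0 + 8.13) = 0.27 × 21.930 = 5.9211 mm/d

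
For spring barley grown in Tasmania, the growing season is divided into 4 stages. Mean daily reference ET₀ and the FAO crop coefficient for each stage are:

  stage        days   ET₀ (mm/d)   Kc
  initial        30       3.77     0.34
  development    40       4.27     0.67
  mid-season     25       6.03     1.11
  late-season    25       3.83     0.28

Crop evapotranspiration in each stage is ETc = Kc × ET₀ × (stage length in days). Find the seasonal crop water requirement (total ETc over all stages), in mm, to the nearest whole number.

initial: 0.34 × 3.77 × 30 = 38.45 mm
development: 0.67 × 4.27 × 40 = 114.44 mm
mid-season: 1.11 × 6.03 × 25 = 167.33 mm
late-season: 0.28 × 3.83 × 25 = 26.81 mm
Seasonal total = 347.03 mm

347 mm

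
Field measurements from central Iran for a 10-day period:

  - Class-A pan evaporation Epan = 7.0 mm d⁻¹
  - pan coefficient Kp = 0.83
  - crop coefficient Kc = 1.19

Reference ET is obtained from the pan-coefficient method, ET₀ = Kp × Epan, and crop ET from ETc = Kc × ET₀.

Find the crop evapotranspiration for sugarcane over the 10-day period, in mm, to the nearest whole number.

69 mm

ET₀ = 0.83 × 7.0 = 5.8100 mm/d
ETc = Kc × ET₀ = 1.19 × 5.8100 = 6.9139 mm/d
Over 10 days: 6.9139 × 10 = 69.139 mm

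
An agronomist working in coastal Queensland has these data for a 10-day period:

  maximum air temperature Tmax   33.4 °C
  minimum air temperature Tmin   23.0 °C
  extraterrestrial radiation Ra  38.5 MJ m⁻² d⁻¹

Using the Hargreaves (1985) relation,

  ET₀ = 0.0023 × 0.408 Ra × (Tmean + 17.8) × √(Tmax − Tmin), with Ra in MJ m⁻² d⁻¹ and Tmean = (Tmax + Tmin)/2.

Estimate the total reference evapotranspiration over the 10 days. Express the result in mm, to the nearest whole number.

54 mm

Tmean = (33.4 + 23.0)/2 = 28.20 °C
0.408 Ra = 0.408 × 38.5 = 15.7080 mm/d equivalent
ET₀ = 0.0023 × 15.7080 × (28.20 + 17.8) × √10.4 = 0.0023 × 15.7080 × 46.00 × 3.2249 = 5.3595 mm/d
Over 10 days: 5.3595 × 10 = 53.595 mm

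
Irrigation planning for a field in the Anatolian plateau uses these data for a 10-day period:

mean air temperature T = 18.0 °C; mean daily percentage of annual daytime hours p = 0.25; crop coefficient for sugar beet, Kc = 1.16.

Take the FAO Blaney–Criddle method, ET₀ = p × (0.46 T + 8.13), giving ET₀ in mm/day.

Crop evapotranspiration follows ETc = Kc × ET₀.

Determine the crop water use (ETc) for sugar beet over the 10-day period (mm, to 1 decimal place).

ET₀ = 0.25 × (0.46 × 18.0 + 8.13) = 0.25 × 16.410 = 4.1025 mm/d
ETc = Kc × ET₀ = 1.16 × 4.1025 = 4.7589 mm/d
Over 10 days: 4.7589 × 10 = 47.589 mm

47.6 mm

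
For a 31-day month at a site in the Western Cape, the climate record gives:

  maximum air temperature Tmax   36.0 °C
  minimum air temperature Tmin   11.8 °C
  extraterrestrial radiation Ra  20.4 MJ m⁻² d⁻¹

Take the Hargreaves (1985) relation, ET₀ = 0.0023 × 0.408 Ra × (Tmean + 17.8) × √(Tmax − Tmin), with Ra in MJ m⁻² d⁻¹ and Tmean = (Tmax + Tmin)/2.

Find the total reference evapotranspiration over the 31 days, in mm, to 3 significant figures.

Tmean = (36.0 + 11.8)/2 = 23.90 °C
0.408 Ra = 0.408 × 20.4 = 8.3232 mm/d equivalent
ET₀ = 0.0023 × 8.3232 × (23.90 + 17.8) × √24.2 = 0.0023 × 8.3232 × 41.70 × 4.9193 = 3.9270 mm/d
Over 31 days: 3.9270 × 31 = 121.737 mm

122 mm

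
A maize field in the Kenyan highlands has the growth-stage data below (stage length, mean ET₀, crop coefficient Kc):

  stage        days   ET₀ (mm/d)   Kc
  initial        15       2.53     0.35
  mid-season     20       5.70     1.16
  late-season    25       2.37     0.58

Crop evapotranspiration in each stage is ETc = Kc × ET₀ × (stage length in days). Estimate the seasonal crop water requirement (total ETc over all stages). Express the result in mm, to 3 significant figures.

180 mm

initial: 0.35 × 2.53 × 15 = 13.28 mm
mid-season: 1.16 × 5.70 × 20 = 132.24 mm
late-season: 0.58 × 2.37 × 25 = 34.37 mm
Seasonal total = 179.89 mm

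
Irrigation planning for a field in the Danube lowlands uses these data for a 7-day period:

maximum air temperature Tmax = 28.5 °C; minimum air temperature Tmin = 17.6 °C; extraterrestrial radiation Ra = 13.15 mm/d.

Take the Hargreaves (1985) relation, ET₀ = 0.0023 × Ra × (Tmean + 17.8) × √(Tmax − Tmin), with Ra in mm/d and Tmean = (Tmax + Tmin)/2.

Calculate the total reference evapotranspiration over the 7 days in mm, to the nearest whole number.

29 mm

Tmean = (28.5 + 17.6)/2 = 23.05 °C
ET₀ = 0.0023 × 13.15 × (23.05 + 17.8) × √10.9 = 0.0023 × 13.15 × 40.85 × 3.3015 = 4.0790 mm/d
Over 7 days: 4.0790 × 7 = 28.553 mm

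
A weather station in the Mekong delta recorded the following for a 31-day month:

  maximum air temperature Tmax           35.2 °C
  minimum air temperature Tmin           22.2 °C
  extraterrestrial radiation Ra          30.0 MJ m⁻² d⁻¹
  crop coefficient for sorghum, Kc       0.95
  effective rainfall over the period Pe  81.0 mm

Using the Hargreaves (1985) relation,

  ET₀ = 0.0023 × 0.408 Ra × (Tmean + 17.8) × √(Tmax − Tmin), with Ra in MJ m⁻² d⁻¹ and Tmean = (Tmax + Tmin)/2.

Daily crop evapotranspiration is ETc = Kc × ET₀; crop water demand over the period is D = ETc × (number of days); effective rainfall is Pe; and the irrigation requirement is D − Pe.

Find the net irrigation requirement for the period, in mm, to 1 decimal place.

Tmean = (35.2 + 22.2)/2 = 28.70 °C
0.408 Ra = 0.408 × 30.0 = 12.2400 mm/d equivalent
ET₀ = 0.0023 × 12.2400 × (28.70 + 17.8) × √13.0 = 0.0023 × 12.2400 × 46.50 × 3.6056 = 4.7200 mm/d
ETc = Kc × ET₀ = 0.95 × 4.7200 = 4.4840 mm/d
Crop demand D = ETc × 31 d = 4.4840 × 31 = 139.004 mm
D − Pe = 139.004 − 81.0 = 58.004 mm

58.0 mm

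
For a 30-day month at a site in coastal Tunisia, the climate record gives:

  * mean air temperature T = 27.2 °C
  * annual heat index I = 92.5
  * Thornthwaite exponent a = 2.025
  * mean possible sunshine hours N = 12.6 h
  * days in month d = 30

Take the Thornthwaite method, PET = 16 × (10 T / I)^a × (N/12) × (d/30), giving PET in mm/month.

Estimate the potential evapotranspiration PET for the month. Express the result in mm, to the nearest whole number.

10T/I = 10 × 27.2 / 92.5 = 2.9405
(10T/I)^a = 2.9405^2.025 = 8.8829
Uncorrected PET = 16 × 8.8829 = 142.126 mm
Correction = (N/12)(d/30) = (12.6/12)(30/30) = 1.0500
PET = 142.126 × 1.0500 = 149.232 mm/month

149 mm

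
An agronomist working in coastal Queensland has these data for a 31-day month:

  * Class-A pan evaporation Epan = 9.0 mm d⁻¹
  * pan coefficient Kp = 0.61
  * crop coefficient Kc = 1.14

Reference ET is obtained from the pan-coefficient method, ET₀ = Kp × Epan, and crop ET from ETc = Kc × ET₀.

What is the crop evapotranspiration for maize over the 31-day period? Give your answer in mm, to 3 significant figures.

ET₀ = 0.61 × 9.0 = 5.4900 mm/d
ETc = Kc × ET₀ = 1.14 × 5.4900 = 6.2586 mm/d
Over 31 days: 6.2586 × 31 = 194.017 mm

194 mm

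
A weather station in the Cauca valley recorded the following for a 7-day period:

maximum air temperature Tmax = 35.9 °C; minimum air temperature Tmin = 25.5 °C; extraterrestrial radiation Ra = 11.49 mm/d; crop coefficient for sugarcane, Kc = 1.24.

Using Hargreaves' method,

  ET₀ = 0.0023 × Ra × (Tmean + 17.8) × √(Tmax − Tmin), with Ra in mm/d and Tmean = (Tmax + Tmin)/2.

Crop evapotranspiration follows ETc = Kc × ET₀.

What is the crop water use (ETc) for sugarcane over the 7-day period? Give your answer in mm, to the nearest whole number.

Tmean = (35.9 + 25.5)/2 = 30.70 °C
ET₀ = 0.0023 × 11.49 × (30.70 + 17.8) × √10.4 = 0.0023 × 11.49 × 48.50 × 3.2249 = 4.1334 mm/d
ETc = Kc × ET₀ = 1.24 × 4.1334 = 5.1254 mm/d
Over 7 days: 5.1254 × 7 = 35.878 mm

36 mm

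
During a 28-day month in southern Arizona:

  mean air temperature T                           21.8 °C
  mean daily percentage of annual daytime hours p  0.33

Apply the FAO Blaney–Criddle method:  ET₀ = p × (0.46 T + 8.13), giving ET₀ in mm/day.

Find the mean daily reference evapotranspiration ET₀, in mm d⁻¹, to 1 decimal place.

ET₀ = 0.33 × (0.46 × 21.8 + 8.13) = 0.33 × 18.158 = 5.9921 mm/d

6.0 mm d⁻¹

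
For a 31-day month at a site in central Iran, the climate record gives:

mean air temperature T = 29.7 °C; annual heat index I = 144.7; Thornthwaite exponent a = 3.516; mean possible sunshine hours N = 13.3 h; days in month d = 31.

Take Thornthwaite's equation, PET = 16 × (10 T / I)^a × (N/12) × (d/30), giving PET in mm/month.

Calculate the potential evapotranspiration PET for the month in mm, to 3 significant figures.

230 mm

10T/I = 10 × 29.7 / 144.7 = 2.0525
(10T/I)^a = 2.0525^3.516 = 12.5311
Uncorrected PET = 16 × 12.5311 = 200.498 mm
Correction = (N/12)(d/30) = (13.3/12)(31/30) = 1.1453
PET = 200.498 × 1.1453 = 229.630 mm/month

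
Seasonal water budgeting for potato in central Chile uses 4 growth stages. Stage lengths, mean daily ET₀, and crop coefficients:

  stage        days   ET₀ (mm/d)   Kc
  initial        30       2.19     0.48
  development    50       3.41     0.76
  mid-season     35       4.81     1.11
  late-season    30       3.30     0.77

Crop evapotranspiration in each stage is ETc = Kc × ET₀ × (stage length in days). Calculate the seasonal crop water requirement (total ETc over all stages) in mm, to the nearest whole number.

424 mm

initial: 0.48 × 2.19 × 30 = 31.54 mm
development: 0.76 × 3.41 × 50 = 129.58 mm
mid-season: 1.11 × 4.81 × 35 = 186.87 mm
late-season: 0.77 × 3.30 × 30 = 76.23 mm
Seasonal total = 424.22 mm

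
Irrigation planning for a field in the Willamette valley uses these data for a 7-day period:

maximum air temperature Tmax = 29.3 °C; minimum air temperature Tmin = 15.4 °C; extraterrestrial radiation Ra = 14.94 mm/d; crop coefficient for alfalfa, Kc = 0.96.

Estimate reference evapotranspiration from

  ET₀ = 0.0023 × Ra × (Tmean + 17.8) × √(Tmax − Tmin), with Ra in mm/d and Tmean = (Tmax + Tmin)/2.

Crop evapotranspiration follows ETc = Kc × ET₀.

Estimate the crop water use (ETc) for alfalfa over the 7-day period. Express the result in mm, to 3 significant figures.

34.6 mm

Tmean = (29.3 + 15.4)/2 = 22.35 °C
ET₀ = 0.0023 × 14.94 × (22.35 + 17.8) × √13.9 = 0.0023 × 14.94 × 40.15 × 3.7283 = 5.1437 mm/d
ETc = Kc × ET₀ = 0.96 × 5.1437 = 4.9380 mm/d
Over 7 days: 4.9380 × 7 = 34.566 mm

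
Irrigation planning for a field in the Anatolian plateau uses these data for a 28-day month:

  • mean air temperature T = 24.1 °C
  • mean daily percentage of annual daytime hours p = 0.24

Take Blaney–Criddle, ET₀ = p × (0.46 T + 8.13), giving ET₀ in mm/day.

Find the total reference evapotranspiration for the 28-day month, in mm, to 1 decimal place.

129.1 mm

ET₀ = 0.24 × (0.46 × 24.1 + 8.13) = 0.24 × 19.216 = 4.6118 mm/d
Monthly total = 4.6118 × 28 = 129.130 mm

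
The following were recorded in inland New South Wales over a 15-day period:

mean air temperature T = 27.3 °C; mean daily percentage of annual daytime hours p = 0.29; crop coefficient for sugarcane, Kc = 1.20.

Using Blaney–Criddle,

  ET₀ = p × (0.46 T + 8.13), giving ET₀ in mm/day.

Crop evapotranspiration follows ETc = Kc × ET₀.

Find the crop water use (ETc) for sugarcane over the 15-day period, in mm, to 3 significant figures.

108 mm

ET₀ = 0.29 × (0.46 × 27.3 + 8.13) = 0.29 × 20.688 = 5.9995 mm/d
ETc = Kc × ET₀ = 1.20 × 5.9995 = 7.1994 mm/d
Over 15 days: 7.1994 × 15 = 107.991 mm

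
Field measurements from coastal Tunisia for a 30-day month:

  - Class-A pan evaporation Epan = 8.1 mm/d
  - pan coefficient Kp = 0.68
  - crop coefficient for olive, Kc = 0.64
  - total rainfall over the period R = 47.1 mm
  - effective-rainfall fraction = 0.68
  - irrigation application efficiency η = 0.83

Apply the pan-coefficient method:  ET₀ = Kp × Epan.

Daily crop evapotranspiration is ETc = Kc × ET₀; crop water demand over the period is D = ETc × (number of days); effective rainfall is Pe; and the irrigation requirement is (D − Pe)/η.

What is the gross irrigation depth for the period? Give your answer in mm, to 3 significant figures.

88.8 mm

ET₀ = 0.68 × 8.1 = 5.5080 mm/d
ETc = Kc × ET₀ = 0.64 × 5.5080 = 3.5251 mm/d
Crop demand D = ETc × 30 d = 3.5251 × 30 = 105.753 mm
Pe = 0.68 × 47.1 = 32.028 mm
D − Pe = 105.753 − 32.028 = 73.725 mm
Gross irrigation = 73.725 / 0.83 = 88.825 mm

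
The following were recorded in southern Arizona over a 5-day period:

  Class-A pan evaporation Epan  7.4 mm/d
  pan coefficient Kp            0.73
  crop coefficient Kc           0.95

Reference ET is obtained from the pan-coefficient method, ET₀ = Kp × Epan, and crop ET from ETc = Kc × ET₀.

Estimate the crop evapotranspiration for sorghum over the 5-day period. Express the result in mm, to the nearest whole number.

26 mm

ET₀ = 0.73 × 7.4 = 5.4020 mm/d
ETc = Kc × ET₀ = 0.95 × 5.4020 = 5.1319 mm/d
Over 5 days: 5.1319 × 5 = 25.660 mm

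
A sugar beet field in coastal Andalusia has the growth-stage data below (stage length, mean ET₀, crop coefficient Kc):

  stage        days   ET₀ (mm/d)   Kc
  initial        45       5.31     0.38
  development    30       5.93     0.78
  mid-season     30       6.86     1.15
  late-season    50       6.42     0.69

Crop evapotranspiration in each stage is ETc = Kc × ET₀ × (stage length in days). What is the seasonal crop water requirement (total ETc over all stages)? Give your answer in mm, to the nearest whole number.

688 mm

initial: 0.38 × 5.31 × 45 = 90.80 mm
development: 0.78 × 5.93 × 30 = 138.76 mm
mid-season: 1.15 × 6.86 × 30 = 236.67 mm
late-season: 0.69 × 6.42 × 50 = 221.49 mm
Seasonal total = 687.72 mm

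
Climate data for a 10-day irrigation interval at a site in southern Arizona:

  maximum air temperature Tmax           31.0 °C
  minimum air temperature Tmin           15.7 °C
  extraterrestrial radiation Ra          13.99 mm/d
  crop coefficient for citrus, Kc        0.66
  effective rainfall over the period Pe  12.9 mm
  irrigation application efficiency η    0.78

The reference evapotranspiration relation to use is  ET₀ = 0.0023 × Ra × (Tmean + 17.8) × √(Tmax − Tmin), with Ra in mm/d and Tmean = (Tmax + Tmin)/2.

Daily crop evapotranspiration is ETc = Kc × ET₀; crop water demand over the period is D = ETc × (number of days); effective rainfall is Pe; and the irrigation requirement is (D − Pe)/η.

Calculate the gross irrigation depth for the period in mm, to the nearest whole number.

Tmean = (31.0 + 15.7)/2 = 23.35 °C
ET₀ = 0.0023 × 13.99 × (23.35 + 17.8) × √15.3 = 0.0023 × 13.99 × 41.15 × 3.9115 = 5.1792 mm/d
ETc = Kc × ET₀ = 0.66 × 5.1792 = 3.4183 mm/d
Crop demand D = ETc × 10 d = 3.4183 × 10 = 34.183 mm
D − Pe = 34.183 − 12.9 = 21.283 mm
Gross irrigation = 21.283 / 0.78 = 27.286 mm

27 mm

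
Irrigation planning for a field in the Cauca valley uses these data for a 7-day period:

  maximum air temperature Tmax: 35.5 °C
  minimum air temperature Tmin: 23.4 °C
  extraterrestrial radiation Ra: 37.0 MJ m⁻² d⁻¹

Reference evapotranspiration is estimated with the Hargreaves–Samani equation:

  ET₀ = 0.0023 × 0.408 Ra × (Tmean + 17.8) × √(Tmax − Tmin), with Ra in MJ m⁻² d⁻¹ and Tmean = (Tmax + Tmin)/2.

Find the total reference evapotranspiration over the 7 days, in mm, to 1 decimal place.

39.9 mm

Tmean = (35.5 + 23.4)/2 = 29.45 °C
0.408 Ra = 0.408 × 37.0 = 15.0960 mm/d equivalent
ET₀ = 0.0023 × 15.0960 × (29.45 + 17.8) × √12.1 = 0.0023 × 15.0960 × 47.25 × 3.4785 = 5.7067 mm/d
Over 7 days: 5.7067 × 7 = 39.947 mm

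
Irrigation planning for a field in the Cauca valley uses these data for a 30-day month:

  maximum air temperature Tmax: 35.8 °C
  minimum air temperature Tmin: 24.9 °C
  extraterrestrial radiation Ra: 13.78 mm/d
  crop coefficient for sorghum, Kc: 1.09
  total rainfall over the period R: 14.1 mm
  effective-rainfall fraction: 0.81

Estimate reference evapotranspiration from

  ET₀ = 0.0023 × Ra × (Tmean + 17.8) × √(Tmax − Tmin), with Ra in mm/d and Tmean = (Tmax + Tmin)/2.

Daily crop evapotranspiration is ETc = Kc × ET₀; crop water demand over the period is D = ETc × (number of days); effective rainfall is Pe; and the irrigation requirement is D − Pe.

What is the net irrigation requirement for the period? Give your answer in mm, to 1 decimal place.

153.3 mm

Tmean = (35.8 + 24.9)/2 = 30.35 °C
ET₀ = 0.0023 × 13.78 × (30.35 + 17.8) × √10.9 = 0.0023 × 13.78 × 48.15 × 3.3015 = 5.0383 mm/d
ETc = Kc × ET₀ = 1.09 × 5.0383 = 5.4917 mm/d
Crop demand D = ETc × 30 d = 5.4917 × 30 = 164.751 mm
Pe = 0.81 × 14.1 = 11.421 mm
D − Pe = 164.751 − 11.421 = 153.330 mm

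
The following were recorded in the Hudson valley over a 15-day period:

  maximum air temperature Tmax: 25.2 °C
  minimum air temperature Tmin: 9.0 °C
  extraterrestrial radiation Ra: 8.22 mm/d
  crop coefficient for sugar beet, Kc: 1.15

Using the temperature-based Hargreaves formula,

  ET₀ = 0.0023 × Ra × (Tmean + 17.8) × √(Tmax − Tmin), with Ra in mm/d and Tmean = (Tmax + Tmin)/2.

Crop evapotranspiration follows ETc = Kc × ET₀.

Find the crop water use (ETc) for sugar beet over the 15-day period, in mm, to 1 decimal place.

45.8 mm

Tmean = (25.2 + 9.0)/2 = 17.10 °C
ET₀ = 0.0023 × 8.22 × (17.10 + 17.8) × √16.2 = 0.0023 × 8.22 × 34.90 × 4.0249 = 2.6557 mm/d
ETc = Kc × ET₀ = 1.15 × 2.6557 = 3.0541 mm/d
Over 15 days: 3.0541 × 15 = 45.812 mm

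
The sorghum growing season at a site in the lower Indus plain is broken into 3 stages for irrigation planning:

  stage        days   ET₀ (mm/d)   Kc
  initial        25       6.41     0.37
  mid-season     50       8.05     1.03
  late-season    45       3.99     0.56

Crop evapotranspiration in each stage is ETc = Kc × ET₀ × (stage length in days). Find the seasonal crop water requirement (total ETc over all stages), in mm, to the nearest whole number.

initial: 0.37 × 6.41 × 25 = 59.29 mm
mid-season: 1.03 × 8.05 × 50 = 414.58 mm
late-season: 0.56 × 3.99 × 45 = 100.55 mm
Seasonal total = 574.42 mm

574 mm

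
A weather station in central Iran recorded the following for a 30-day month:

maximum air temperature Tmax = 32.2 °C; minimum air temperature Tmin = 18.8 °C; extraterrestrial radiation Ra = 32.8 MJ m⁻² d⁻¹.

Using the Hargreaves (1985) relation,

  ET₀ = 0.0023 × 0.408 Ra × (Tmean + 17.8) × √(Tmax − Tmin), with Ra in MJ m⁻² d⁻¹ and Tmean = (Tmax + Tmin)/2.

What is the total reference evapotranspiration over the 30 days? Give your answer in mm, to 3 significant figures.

146 mm

Tmean = (32.2 + 18.8)/2 = 25.50 °C
0.408 Ra = 0.408 × 32.8 = 13.3824 mm/d equivalent
ET₀ = 0.0023 × 13.3824 × (25.50 + 17.8) × √13.4 = 0.0023 × 13.3824 × 43.30 × 3.6606 = 4.8787 mm/d
Over 30 days: 4.8787 × 30 = 146.361 mm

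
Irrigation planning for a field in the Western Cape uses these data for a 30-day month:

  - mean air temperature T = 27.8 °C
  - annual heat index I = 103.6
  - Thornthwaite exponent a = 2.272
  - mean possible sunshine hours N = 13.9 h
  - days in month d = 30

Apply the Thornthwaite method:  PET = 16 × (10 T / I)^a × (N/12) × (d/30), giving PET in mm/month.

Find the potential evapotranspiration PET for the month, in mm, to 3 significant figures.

10T/I = 10 × 27.8 / 103.6 = 2.6834
(10T/I)^a = 2.6834^2.272 = 9.4183
Uncorrected PET = 16 × 9.4183 = 150.693 mm
Correction = (N/12)(d/30) = (13.9/12)(30/30) = 1.1583
PET = 150.693 × 1.1583 = 174.548 mm/month

175 mm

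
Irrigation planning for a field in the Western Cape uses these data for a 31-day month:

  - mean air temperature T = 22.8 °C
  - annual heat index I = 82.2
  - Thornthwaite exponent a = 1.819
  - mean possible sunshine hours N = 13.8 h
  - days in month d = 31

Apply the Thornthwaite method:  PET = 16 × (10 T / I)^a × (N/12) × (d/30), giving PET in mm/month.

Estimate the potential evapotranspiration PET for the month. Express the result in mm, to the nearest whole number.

10T/I = 10 × 22.8 / 82.2 = 2.7737
(10T/I)^a = 2.7737^1.819 = 6.3962
Uncorrected PET = 16 × 6.3962 = 102.339 mm
Correction = (N/12)(d/30) = (13.8/12)(31/30) = 1.1883
PET = 102.339 × 1.1883 = 121.609 mm/month

122 mm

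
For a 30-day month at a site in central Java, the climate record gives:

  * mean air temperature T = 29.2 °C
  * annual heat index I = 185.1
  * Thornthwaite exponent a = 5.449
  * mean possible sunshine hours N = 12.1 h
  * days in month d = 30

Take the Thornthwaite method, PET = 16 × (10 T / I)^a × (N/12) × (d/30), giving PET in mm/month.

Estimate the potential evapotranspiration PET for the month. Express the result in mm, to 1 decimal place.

10T/I = 10 × 29.2 / 185.1 = 1.5775
(10T/I)^a = 1.5775^5.449 = 11.9877
Uncorrected PET = 16 × 11.9877 = 191.803 mm
Correction = (N/12)(d/30) = (12.1/12)(30/30) = 1.0083
PET = 191.803 × 1.0083 = 193.395 mm/month

193.4 mm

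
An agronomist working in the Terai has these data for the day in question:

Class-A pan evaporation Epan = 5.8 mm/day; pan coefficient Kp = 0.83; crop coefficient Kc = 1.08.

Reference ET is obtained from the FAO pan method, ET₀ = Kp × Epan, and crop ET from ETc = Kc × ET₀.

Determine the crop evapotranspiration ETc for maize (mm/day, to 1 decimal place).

5.2 mm/day

ET₀ = 0.83 × 5.8 = 4.8140 mm/d
ETc = Kc × ET₀ = 1.08 × 4.8140 = 5.1991 mm/d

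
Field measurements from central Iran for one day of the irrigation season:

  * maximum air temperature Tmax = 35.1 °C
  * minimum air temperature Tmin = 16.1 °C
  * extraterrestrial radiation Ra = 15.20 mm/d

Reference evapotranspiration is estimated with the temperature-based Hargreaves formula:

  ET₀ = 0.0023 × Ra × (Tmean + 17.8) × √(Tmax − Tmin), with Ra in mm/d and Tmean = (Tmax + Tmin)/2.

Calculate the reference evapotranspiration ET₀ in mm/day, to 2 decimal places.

6.61 mm/day

Tmean = (35.1 + 16.1)/2 = 25.60 °C
ET₀ = 0.0023 × 15.20 × (25.60 + 17.8) × √19.0 = 0.0023 × 15.20 × 43.40 × 4.3589 = 6.6136 mm/d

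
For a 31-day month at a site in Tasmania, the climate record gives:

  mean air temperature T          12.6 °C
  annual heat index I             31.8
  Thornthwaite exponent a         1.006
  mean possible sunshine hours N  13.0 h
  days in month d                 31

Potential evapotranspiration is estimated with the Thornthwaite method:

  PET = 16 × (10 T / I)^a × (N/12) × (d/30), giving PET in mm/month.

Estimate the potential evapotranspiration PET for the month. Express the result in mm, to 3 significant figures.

10T/I = 10 × 12.6 / 31.8 = 3.9623
(10T/I)^a = 3.9623^1.006 = 3.9952
Uncorrected PET = 16 × 3.9952 = 63.923 mm
Correction = (N/12)(d/30) = (13.0/12)(31/30) = 1.1194
PET = 63.923 × 1.1194 = 71.555 mm/month

71.6 mm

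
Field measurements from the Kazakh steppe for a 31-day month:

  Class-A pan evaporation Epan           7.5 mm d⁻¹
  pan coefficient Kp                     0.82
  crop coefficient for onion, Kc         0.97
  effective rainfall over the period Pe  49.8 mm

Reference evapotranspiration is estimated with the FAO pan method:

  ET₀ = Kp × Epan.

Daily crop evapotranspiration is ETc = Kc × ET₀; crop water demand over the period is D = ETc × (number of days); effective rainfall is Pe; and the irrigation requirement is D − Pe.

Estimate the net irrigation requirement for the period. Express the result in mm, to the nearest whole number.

ET₀ = 0.82 × 7.5 = 6.1500 mm/d
ETc = Kc × ET₀ = 0.97 × 6.1500 = 5.9655 mm/d
Crop demand D = ETc × 31 d = 5.9655 × 31 = 184.931 mm
D − Pe = 184.931 − 49.8 = 135.131 mm

135 mm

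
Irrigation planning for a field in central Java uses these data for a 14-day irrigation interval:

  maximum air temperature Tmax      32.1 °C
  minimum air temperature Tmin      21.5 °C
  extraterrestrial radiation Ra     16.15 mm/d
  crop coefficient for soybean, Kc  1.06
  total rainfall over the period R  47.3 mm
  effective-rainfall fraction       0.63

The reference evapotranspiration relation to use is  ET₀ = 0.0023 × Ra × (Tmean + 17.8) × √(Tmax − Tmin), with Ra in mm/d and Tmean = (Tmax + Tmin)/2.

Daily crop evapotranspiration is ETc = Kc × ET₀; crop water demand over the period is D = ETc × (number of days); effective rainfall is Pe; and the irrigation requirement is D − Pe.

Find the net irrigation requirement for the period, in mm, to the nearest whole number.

Tmean = (32.1 + 21.5)/2 = 26.80 °C
ET₀ = 0.0023 × 16.15 × (26.80 + 17.8) × √10.6 = 0.0023 × 16.15 × 44.60 × 3.2558 = 5.3938 mm/d
ETc = Kc × ET₀ = 1.06 × 5.3938 = 5.7174 mm/d
Crop demand D = ETc × 14 d = 5.7174 × 14 = 80.044 mm
Pe = 0.63 × 47.3 = 29.799 mm
D − Pe = 80.044 − 29.799 = 50.245 mm

50 mm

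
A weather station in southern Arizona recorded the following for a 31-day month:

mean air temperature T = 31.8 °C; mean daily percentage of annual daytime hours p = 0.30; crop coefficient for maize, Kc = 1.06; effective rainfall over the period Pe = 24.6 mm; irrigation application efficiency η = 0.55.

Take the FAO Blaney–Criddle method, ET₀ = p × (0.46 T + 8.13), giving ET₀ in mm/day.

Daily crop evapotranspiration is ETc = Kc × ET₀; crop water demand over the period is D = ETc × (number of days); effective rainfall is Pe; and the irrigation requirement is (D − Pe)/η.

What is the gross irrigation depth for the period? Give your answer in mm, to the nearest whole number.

ET₀ = 0.30 × (0.46 × 31.8 + 8.13) = 0.30 × 22.758 = 6.8274 mm/d
ETc = Kc × ET₀ = 1.06 × 6.8274 = 7.2370 mm/d
Crop demand D = ETc × 31 d = 7.2370 × 31 = 224.347 mm
D − Pe = 224.347 − 24.6 = 199.747 mm
Gross irrigation = 199.747 / 0.55 = 363.176 mm

363 mm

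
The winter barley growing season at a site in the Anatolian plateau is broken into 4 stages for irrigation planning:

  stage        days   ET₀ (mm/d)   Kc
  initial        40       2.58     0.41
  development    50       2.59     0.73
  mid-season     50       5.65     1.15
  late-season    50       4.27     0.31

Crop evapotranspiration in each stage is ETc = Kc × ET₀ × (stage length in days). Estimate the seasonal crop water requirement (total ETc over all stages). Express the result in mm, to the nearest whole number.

528 mm

initial: 0.41 × 2.58 × 40 = 42.31 mm
development: 0.73 × 2.59 × 50 = 94.54 mm
mid-season: 1.15 × 5.65 × 50 = 324.88 mm
late-season: 0.31 × 4.27 × 50 = 66.19 mm
Seasonal total = 527.92 mm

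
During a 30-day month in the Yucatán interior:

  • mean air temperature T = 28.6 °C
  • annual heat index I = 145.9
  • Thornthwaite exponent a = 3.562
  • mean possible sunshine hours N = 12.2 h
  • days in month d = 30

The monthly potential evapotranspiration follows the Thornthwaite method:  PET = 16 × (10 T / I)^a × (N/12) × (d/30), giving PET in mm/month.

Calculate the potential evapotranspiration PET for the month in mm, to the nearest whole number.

179 mm

10T/I = 10 × 28.6 / 145.9 = 1.9602
(10T/I)^a = 1.9602^3.562 = 10.9945
Uncorrected PET = 16 × 10.9945 = 175.912 mm
Correction = (N/12)(d/30) = (12.2/12)(30/30) = 1.0167
PET = 175.912 × 1.0167 = 178.850 mm/month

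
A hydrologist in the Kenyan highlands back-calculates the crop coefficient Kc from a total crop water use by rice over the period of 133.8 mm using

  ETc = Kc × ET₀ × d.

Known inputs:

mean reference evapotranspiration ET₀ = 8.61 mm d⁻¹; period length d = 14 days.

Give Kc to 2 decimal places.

1.11

ETc = Kc × ET₀ × d  ⇒  Kc = ETc / (ET₀ × d)
Kc = 133.8 / (8.61 × 14) = 133.8 / 120.54 = 1.1100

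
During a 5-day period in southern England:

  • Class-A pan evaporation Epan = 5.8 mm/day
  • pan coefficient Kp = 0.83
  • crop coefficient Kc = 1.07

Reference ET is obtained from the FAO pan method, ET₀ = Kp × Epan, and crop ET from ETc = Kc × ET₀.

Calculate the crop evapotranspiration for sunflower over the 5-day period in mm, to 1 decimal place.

25.8 mm

ET₀ = 0.83 × 5.8 = 4.8140 mm/d
ETc = Kc × ET₀ = 1.07 × 4.8140 = 5.1510 mm/d
Over 5 days: 5.1510 × 5 = 25.755 mm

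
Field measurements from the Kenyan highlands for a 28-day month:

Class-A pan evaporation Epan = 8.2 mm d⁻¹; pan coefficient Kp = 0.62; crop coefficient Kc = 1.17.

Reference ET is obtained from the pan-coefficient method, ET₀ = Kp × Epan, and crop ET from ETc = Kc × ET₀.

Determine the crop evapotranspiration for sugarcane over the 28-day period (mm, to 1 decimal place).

ET₀ = 0.62 × 8.2 = 5.0840 mm/d
ETc = Kc × ET₀ = 1.17 × 5.0840 = 5.9483 mm/d
Over 28 days: 5.9483 × 28 = 166.552 mm

166.6 mm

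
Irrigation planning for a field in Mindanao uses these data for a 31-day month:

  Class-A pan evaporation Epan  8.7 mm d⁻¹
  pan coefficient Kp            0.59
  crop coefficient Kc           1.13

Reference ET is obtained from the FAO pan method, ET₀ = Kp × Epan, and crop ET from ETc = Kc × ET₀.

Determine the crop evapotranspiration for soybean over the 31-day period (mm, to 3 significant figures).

ET₀ = 0.59 × 8.7 = 5.1330 mm/d
ETc = Kc × ET₀ = 1.13 × 5.1330 = 5.8003 mm/d
Over 31 days: 5.8003 × 31 = 179.809 mm

180 mm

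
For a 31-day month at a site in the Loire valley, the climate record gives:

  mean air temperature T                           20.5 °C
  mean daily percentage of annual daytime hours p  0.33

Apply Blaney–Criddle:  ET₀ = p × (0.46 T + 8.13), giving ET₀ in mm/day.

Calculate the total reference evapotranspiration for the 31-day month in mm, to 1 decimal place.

ET₀ = 0.33 × (0.46 × 20.5 + 8.13) = 0.33 × 17.560 = 5.7948 mm/d
Monthly total = 5.7948 × 31 = 179.639 mm

179.6 mm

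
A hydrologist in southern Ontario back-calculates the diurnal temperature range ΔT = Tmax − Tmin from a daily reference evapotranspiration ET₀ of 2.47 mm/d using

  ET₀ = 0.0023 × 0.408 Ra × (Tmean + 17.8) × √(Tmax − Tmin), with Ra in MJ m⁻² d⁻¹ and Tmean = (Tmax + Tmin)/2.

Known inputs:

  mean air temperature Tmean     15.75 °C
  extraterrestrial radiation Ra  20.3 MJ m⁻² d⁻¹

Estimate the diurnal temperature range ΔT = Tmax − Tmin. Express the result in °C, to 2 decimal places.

14.94 °C

√ΔT = ET₀ / [0.0023 × 0.408 × Ra × (Tmean+17.8)] = 2.47 / (0.0023 × 8.2824 × 33.55) = 3.8647
ΔT = 3.8647² = 14.936 °C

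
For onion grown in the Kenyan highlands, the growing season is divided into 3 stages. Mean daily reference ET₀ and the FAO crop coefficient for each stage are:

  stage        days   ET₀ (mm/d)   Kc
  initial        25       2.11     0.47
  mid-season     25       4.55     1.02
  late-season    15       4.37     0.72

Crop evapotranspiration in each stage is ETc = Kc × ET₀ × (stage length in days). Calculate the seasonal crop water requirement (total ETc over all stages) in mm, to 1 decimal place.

initial: 0.47 × 2.11 × 25 = 24.79 mm
mid-season: 1.02 × 4.55 × 25 = 116.03 mm
late-season: 0.72 × 4.37 × 15 = 47.20 mm
Seasonal total = 188.02 mm

188.0 mm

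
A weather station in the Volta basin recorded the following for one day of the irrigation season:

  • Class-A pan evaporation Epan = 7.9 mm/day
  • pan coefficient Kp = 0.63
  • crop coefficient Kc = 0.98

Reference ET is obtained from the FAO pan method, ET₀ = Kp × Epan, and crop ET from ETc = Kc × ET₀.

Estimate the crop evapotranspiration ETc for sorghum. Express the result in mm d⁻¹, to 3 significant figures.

4.88 mm d⁻¹

ET₀ = 0.63 × 7.9 = 4.9770 mm/d
ETc = Kc × ET₀ = 0.98 × 4.9770 = 4.8775 mm/d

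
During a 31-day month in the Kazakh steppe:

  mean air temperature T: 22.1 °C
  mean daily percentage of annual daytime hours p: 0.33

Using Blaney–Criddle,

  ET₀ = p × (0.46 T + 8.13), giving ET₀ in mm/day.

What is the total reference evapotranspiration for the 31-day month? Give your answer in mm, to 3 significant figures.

187 mm

ET₀ = 0.33 × (0.46 × 22.1 + 8.13) = 0.33 × 18.296 = 6.0377 mm/d
Monthly total = 6.0377 × 31 = 187.169 mm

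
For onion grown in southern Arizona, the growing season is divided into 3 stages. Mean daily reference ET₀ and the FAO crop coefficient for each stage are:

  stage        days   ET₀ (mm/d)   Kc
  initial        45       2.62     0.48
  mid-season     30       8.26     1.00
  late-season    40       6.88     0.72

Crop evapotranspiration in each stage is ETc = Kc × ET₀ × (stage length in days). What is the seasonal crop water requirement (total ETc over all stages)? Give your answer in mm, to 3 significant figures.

503 mm

initial: 0.48 × 2.62 × 45 = 56.59 mm
mid-season: 1.00 × 8.26 × 30 = 247.80 mm
late-season: 0.72 × 6.88 × 40 = 198.14 mm
Seasonal total = 502.53 mm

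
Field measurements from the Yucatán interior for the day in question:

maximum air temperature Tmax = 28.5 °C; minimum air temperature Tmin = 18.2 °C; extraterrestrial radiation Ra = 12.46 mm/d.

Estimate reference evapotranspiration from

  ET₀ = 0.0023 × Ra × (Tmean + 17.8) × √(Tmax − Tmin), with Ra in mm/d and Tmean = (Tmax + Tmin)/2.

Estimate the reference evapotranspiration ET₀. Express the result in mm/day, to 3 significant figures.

3.78 mm/day

Tmean = (28.5 + 18.2)/2 = 23.35 °C
ET₀ = 0.0023 × 12.46 × (23.35 + 17.8) × √10.3 = 0.0023 × 12.46 × 41.15 × 3.2094 = 3.7848 mm/d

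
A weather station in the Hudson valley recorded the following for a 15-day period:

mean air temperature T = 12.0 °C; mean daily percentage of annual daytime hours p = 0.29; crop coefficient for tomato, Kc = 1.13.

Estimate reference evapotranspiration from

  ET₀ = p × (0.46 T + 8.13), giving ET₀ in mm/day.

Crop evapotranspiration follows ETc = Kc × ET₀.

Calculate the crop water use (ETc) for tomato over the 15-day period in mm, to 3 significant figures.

67.1 mm

ET₀ = 0.29 × (0.46 × 12.0 + 8.13) = 0.29 × 13.650 = 3.9585 mm/d
ETc = Kc × ET₀ = 1.13 × 3.9585 = 4.4731 mm/d
Over 15 days: 4.4731 × 15 = 67.097 mm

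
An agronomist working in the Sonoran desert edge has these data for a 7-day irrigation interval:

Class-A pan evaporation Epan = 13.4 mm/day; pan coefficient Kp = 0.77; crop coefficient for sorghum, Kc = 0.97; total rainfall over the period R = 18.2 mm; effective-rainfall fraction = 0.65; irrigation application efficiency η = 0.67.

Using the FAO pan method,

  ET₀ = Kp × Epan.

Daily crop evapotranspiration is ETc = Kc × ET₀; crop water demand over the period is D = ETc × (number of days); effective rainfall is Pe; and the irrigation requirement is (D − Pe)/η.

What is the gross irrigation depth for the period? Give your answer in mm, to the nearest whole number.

ET₀ = 0.77 × 13.4 = 10.3180 mm/d
ETc = Kc × ET₀ = 0.97 × 10.3180 = 10.0085 mm/d
Crop demand D = ETc × 7 d = 10.0085 × 7 = 70.060 mm
Pe = 0.65 × 18.2 = 11.830 mm
D − Pe = 70.060 − 11.830 = 58.230 mm
Gross irrigation = 58.230 / 0.67 = 86.910 mm

87 mm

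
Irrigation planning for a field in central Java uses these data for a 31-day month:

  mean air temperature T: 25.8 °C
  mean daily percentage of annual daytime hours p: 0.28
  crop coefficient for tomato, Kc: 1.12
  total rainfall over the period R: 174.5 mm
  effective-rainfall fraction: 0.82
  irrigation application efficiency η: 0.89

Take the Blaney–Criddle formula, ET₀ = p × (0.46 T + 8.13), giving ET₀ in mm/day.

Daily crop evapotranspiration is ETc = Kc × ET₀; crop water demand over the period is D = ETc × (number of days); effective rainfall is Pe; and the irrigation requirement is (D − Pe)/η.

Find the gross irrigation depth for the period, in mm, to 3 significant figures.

ET₀ = 0.28 × (0.46 × 25.8 + 8.13) = 0.28 × 19.998 = 5.5994 mm/d
ETc = Kc × ET₀ = 1.12 × 5.5994 = 6.2713 mm/d
Crop demand D = ETc × 31 d = 6.2713 × 31 = 194.410 mm
Pe = 0.82 × 174.5 = 143.090 mm
D − Pe = 194.410 − 143.090 = 51.320 mm
Gross irrigation = 51.320 / 0.89 = 57.663 mm

57.7 mm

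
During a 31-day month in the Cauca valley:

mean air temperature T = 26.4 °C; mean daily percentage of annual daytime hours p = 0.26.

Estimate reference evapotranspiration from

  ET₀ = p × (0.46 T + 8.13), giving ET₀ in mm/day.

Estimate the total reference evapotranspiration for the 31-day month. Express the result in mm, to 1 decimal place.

163.4 mm

ET₀ = 0.26 × (0.46 × 26.4 + 8.13) = 0.26 × 20.274 = 5.2712 mm/d
Monthly total = 5.2712 × 31 = 163.407 mm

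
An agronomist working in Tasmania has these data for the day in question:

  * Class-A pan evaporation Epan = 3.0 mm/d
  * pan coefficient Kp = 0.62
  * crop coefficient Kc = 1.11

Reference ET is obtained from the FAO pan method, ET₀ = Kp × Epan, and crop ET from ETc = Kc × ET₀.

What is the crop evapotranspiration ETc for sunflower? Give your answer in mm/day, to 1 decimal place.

ET₀ = 0.62 × 3.0 = 1.8600 mm/d
ETc = Kc × ET₀ = 1.11 × 1.8600 = 2.0646 mm/d

2.1 mm/day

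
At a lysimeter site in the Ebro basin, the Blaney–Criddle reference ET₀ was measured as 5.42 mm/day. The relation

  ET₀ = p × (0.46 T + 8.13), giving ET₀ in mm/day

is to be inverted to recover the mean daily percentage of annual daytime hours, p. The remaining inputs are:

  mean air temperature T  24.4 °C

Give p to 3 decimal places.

0.280

p = ET₀ / (0.46 T + 8.13) = 5.42 / (0.46 × 24.4 + 8.13) = 5.42 / 19.354 = 0.2800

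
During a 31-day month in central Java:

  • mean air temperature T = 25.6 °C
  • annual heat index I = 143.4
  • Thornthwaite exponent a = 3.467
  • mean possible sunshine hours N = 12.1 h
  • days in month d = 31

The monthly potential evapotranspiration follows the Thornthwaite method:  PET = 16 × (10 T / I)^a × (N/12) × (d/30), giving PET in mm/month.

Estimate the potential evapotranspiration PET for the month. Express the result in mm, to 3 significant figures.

124 mm

10T/I = 10 × 25.6 / 143.4 = 1.7852
(10T/I)^a = 1.7852^3.467 = 7.4576
Uncorrected PET = 16 × 7.4576 = 119.322 mm
Correction = (N/12)(d/30) = (12.1/12)(31/30) = 1.0419
PET = 119.322 × 1.0419 = 124.322 mm/month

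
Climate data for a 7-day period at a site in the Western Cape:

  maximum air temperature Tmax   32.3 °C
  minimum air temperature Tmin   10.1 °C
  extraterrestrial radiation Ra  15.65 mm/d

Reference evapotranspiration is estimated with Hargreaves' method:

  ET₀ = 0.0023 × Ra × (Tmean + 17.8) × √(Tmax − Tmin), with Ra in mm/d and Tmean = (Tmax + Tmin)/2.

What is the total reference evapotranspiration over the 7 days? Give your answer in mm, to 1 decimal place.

46.3 mm

Tmean = (32.3 + 10.1)/2 = 21.20 °C
ET₀ = 0.0023 × 15.65 × (21.20 + 17.8) × √22.2 = 0.0023 × 15.65 × 39.00 × 4.7117 = 6.6143 mm/d
Over 7 days: 6.6143 × 7 = 46.300 mm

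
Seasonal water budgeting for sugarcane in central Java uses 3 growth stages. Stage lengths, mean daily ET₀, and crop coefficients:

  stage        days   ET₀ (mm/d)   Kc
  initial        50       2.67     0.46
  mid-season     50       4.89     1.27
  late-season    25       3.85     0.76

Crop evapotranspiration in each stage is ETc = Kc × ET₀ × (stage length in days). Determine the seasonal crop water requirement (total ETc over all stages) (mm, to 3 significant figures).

445 mm

initial: 0.46 × 2.67 × 50 = 61.41 mm
mid-season: 1.27 × 4.89 × 50 = 310.52 mm
late-season: 0.76 × 3.85 × 25 = 73.15 mm
Seasonal total = 445.08 mm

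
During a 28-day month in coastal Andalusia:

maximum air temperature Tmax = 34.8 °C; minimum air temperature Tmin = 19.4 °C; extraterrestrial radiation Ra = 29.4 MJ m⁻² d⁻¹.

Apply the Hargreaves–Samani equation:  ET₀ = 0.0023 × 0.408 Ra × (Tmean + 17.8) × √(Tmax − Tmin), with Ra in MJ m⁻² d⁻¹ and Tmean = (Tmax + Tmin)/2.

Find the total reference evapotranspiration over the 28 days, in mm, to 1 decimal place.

136.1 mm

Tmean = (34.8 + 19.4)/2 = 27.10 °C
0.408 Ra = 0.408 × 29.4 = 11.9952 mm/d equivalent
ET₀ = 0.0023 × 11.9952 × (27.10 + 17.8) × √15.4 = 0.0023 × 11.9952 × 44.90 × 3.9243 = 4.8612 mm/d
Over 28 days: 4.8612 × 28 = 136.114 mm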